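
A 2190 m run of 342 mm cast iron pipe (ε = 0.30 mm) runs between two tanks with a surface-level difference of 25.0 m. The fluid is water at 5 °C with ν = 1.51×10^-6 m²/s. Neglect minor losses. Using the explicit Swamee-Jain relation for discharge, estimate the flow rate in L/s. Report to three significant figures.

Q ≈ 181 L/s

Swamee-Jain (Type II): Q = -0.965·√(gD⁵h_f/L)·ln[ε/(3.7D) + √(3.17ν²L/(gD³h_f))]
√(gD⁵h_f/L) = √(9.81·0.342⁵·25.0/2190) = 0.02289
ε/(3.7D) = 2.37×10^-4; √(3.17ν²L/(gD³h_f)) = 4.02×10^-5
Q = -0.965·0.02289·ln(2.772×10^-4) = 0.1809 m³/s
Check: V = 1.97 m/s, Re = 4.46×10^5, f = 0.01988, h_f = 25.2 m ≈ 25.0 m ✓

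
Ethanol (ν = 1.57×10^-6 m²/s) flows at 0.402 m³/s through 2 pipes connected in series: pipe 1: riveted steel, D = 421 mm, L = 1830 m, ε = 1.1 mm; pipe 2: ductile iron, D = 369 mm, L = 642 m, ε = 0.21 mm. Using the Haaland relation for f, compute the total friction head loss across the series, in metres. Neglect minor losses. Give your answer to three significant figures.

H ≈ 69.1 m

Pipe 1: V = 2.888 m/s, Re = 7.74×10^5, ε/D = 0.00261, f = 0.02540, h_1 = f(L/D)V²/2g = 46.93 m
Pipe 2: V = 3.759 m/s, Re = 8.84×10^5, ε/D = 5.69×10^-4, f = 0.01768, h_2 = f(L/D)V²/2g = 22.16 m
Series → Q common, losses add: H = Σh = 69.09 m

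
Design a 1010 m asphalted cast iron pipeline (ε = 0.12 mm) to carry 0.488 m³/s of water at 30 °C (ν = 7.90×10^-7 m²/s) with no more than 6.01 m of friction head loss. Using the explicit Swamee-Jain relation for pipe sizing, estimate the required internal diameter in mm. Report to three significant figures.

Swamee-Jain (Type III): D = 0.66·[ε^1.25·(LQ²/(gh_f))^4.75 + ν·Q^9.4·(L/(gh_f))^5.2]^0.04
LQ²/(gh_f) = 4.080; L/(gh_f) = 17.13
Term 1 = ε^1.25·(…)^4.75 = 0.00999; Term 2 = ν·Q^9.4·(…)^5.2 = 0.00242
D = 0.66·(0.00999 + 0.00242)^0.04 = 0.5537 m = 554 mm
Check: V = 2.03 m/s, Re = 1.42×10^6, f = 0.01470, h_f = 5.61 m ≈ 6.01 m ✓

D ≈ 554 mm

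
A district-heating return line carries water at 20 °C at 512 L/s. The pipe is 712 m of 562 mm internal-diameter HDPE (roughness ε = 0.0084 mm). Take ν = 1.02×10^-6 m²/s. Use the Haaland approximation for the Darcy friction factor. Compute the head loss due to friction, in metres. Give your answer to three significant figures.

V = 4Q/(πD²) = 4·0.512/(π·0.562²) = 2.064 m/s
Re = VD/ν = 2.064·0.562/1.02×10^-6 = 1.14×10^6 → turbulent
ε/D = 0.0084/562 = 1.49×10^-5
Haaland: f = 0.01164
h_f = f(L/D)V²/(2g) = 0.01164·(712/0.562)·2.064²/(2·9.81) = 3.203 m

h_f ≈ 3.20 m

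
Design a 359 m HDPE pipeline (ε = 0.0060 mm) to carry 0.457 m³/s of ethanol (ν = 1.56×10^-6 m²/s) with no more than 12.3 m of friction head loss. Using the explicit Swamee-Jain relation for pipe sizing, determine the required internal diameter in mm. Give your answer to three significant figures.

D ≈ 363 mm

Swamee-Jain (Type III): D = 0.66·[ε^1.25·(LQ²/(gh_f))^4.75 + ν·Q^9.4·(L/(gh_f))^5.2]^0.04
LQ²/(gh_f) = 0.6214; L/(gh_f) = 2.975
Term 1 = ε^1.25·(…)^4.75 = 3.10×10^-8; Term 2 = ν·Q^9.4·(…)^5.2 = 2.88×10^-7
D = 0.66·(3.10×10^-8 + 2.88×10^-7)^0.04 = 0.3628 m = 363 mm
Check: V = 4.42 m/s, Re = 1.03×10^6, f = 0.01196, h_f = 11.8 m ≈ 12.3 m ✓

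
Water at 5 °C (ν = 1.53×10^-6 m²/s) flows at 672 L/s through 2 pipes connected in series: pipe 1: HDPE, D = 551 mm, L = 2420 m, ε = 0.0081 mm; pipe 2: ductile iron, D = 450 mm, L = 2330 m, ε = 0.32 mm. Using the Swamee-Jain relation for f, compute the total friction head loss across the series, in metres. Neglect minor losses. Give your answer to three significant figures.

H ≈ 108 m

Pipe 1: V = 2.818 m/s, Re = 1.01×10^6, ε/D = 1.47×10^-5, f = 0.01194, h_1 = f(L/D)V²/2g = 21.22 m
Pipe 2: V = 4.225 m/s, Re = 1.24×10^6, ε/D = 7.11×10^-4, f = 0.01850, h_2 = f(L/D)V²/2g = 87.18 m
Series → Q common, losses add: H = Σh = 108.4 m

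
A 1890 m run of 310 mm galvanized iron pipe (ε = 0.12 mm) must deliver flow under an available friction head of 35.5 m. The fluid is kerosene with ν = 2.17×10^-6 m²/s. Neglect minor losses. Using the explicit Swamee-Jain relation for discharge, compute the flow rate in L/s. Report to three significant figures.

Q ≈ 194 L/s

Swamee-Jain (Type II): Q = -0.965·√(gD⁵h_f/L)·ln[ε/(3.7D) + √(3.17ν²L/(gD³h_f))]
√(gD⁵h_f/L) = √(9.81·0.310⁵·35.5/1890) = 0.02297
ε/(3.7D) = 1.05×10^-4; √(3.17ν²L/(gD³h_f)) = 5.21×10^-5
Q = -0.965·0.02297·ln(1.568×10^-4) = 0.1942 m³/s
Check: V = 2.57 m/s, Re = 3.68×10^5, f = 0.01737, h_f = 35.7 m ≈ 35.5 m ✓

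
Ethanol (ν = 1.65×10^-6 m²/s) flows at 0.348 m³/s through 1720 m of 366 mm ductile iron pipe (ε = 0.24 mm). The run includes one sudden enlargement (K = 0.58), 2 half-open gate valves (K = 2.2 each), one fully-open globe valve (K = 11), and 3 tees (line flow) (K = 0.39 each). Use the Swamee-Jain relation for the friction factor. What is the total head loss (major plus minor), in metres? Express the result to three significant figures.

V = 4Q/(πD²) = 3.308 m/s; V²/2g = 0.5576 m
Re = 7.34×10^5, ε/D = 6.56×10^-4 → f = 0.01843 (Swamee-Jain)
Major: h_f = f(L/D)·V²/2g = 0.01843·4699·0.5576 = 48.30 m
Minor: ΣK = 17.1; h_m = ΣK·V²/2g = 9.564 m
Total H_L = 48.30 + 9.564 = 57.86 m

H_L ≈ 57.9 m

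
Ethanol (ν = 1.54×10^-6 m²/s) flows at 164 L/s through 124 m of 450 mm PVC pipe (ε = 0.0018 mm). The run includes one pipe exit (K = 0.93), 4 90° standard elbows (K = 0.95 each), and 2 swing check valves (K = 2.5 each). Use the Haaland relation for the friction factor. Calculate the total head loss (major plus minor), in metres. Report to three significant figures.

V = 4Q/(πD²) = 1.031 m/s; V²/2g = 0.05419 m
Re = 3.01×10^5, ε/D = 4.00×10^-6 → f = 0.01436 (Haaland)
Major: h_f = f(L/D)·V²/2g = 0.01436·275.6·0.05419 = 0.2145 m
Minor: ΣK = 9.73; h_m = ΣK·V²/2g = 0.5273 m
Total H_L = 0.2145 + 0.5273 = 0.7418 m

H_L ≈ 0.742 m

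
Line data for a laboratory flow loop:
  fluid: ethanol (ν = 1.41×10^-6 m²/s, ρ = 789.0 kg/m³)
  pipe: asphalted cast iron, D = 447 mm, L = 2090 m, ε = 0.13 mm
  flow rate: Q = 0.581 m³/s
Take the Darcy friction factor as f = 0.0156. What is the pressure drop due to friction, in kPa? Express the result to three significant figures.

V = 4Q/(πD²) = 4·0.581/(π·0.447²) = 3.702 m/s
h_f = f(L/D)V²/(2g) = 0.01560·(2090/0.447)·3.702²/(2·9.81) = 50.96 m
Δp = ρg·h_f = 789.0·9.81·50.96 = 394.4 kPa

Δp ≈ 394 kPa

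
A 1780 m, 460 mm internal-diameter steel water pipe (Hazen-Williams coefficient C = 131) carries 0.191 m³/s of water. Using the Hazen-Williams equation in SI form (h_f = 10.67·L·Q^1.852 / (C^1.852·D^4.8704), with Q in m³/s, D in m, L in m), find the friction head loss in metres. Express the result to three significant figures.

h_f ≈ 4.66 m

h_f = 10.67·1780·0.191^1.852 / (131^1.852·0.460^4.8704) = 4.660 m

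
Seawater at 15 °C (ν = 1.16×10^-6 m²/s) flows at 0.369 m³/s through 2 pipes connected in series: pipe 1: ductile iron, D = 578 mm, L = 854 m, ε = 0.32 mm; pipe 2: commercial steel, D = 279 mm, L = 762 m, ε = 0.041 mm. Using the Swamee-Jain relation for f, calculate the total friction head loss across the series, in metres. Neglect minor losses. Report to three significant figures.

Pipe 1: V = 1.406 m/s, Re = 7.01×10^5, ε/D = 5.54×10^-4, f = 0.01785, h_1 = f(L/D)V²/2g = 2.659 m
Pipe 2: V = 6.036 m/s, Re = 1.45×10^6, ε/D = 1.47×10^-4, f = 0.01383, h_2 = f(L/D)V²/2g = 70.14 m
Series → Q common, losses add: H = Σh = 72.80 m

H ≈ 72.8 m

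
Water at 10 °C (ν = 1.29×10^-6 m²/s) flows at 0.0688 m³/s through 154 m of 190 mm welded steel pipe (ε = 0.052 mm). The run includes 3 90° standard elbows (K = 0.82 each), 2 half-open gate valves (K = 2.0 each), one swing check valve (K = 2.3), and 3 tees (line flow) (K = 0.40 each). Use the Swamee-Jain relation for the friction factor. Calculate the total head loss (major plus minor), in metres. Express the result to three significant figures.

H_L ≈ 7.03 m

V = 4Q/(πD²) = 2.427 m/s; V²/2g = 0.3001 m
Re = 3.57×10^5, ε/D = 2.74×10^-4 → f = 0.01660 (Swamee-Jain)
Major: h_f = f(L/D)·V²/2g = 0.01660·810.5·0.3001 = 4.038 m
Minor: ΣK = 9.96; h_m = ΣK·V²/2g = 2.989 m
Total H_L = 4.038 + 2.989 = 7.027 m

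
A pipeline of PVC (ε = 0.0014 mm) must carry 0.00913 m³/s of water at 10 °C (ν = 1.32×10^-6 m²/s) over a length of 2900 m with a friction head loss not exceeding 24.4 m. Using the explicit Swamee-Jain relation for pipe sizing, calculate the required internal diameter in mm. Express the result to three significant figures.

Swamee-Jain (Type III): D = 0.66·[ε^1.25·(LQ²/(gh_f))^4.75 + ν·Q^9.4·(L/(gh_f))^5.2]^0.04
LQ²/(gh_f) = 0.001010; L/(gh_f) = 12.12
Term 1 = ε^1.25·(…)^4.75 = 2.84×10^-22; Term 2 = ν·Q^9.4·(…)^5.2 = 3.82×10^-20
D = 0.66·(2.84×10^-22 + 3.82×10^-20)^0.04 = 0.1104 m = 110 mm
Check: V = 0.954 m/s, Re = 7.98×10^4, f = 0.01881, h_f = 22.9 m ≈ 24.4 m ✓

D ≈ 110 mm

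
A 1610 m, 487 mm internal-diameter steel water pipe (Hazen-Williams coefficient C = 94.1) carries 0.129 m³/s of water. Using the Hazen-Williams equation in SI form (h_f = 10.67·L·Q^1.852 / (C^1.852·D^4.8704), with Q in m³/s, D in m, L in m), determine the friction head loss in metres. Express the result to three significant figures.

h_f ≈ 2.85 m

h_f = 10.67·1610·0.129^1.852 / (94.1^1.852·0.487^4.8704) = 2.848 m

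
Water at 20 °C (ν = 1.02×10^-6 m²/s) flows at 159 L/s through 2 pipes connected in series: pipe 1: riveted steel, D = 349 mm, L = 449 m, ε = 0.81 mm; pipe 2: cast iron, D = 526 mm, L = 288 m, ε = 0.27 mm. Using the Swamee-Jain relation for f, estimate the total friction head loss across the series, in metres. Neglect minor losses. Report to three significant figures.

Pipe 1: V = 1.662 m/s, Re = 5.69×10^5, ε/D = 0.00232, f = 0.02477, h_1 = f(L/D)V²/2g = 4.487 m
Pipe 2: V = 0.7317 m/s, Re = 3.77×10^5, ε/D = 5.13×10^-4, f = 0.01813, h_2 = f(L/D)V²/2g = 0.2709 m
Series → Q common, losses add: H = Σh = 4.758 m

H ≈ 4.76 m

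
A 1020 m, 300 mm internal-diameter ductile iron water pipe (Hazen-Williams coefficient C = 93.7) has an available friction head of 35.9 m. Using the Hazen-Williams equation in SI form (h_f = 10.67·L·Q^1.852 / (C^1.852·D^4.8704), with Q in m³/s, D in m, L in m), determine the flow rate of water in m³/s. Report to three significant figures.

Rearranging: Q = [h_f·C^1.852·D^4.8704 / (10.67·L)]^(1/1.852)
Q = [35.9·93.7^1.852·0.300^4.8704 / (10.67·1020)]^0.540 = 0.1806 m³/s

Q ≈ 0.181 m³/s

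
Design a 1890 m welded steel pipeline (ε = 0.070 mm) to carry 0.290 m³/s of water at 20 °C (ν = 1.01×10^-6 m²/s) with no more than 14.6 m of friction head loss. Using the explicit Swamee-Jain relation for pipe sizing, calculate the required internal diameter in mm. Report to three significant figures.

Swamee-Jain (Type III): D = 0.66·[ε^1.25·(LQ²/(gh_f))^4.75 + ν·Q^9.4·(L/(gh_f))^5.2]^0.04
LQ²/(gh_f) = 1.110; L/(gh_f) = 13.20
Term 1 = ε^1.25·(…)^4.75 = 1.05×10^-5; Term 2 = ν·Q^9.4·(…)^5.2 = 5.99×10^-6
D = 0.66·(1.05×10^-5 + 5.99×10^-6)^0.04 = 0.4248 m = 425 mm
Check: V = 2.05 m/s, Re = 8.61×10^5, f = 0.01451, h_f = 13.8 m ≈ 14.6 m ✓

D ≈ 425 mm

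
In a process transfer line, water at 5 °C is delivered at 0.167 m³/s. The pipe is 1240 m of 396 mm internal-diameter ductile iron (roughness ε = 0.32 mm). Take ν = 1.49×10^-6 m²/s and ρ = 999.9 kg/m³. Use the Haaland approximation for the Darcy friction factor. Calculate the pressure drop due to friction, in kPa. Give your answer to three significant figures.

Δp ≈ 56.2 kPa

V = 4Q/(πD²) = 4·0.167/(π·0.396²) = 1.356 m/s
Re = VD/ν = 1.356·0.396/1.49×10^-6 = 3.60×10^5 → turbulent
ε/D = 0.32/396 = 8.08×10^-4
Haaland: f = 0.01952
h_f = f(L/D)V²/(2g) = 0.01952·(1240/0.396)·1.356²/(2·9.81) = 5.727 m
Δp = ρg·h_f = 999.9·9.81·5.727 = 56.18 kPa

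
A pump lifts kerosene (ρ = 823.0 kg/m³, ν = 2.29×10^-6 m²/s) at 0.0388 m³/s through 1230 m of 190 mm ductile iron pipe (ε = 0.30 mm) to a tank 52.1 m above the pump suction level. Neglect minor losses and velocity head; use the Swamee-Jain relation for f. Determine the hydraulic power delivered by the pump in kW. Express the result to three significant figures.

P_hyd ≈ 21.0 kW

V = 4Q/(πD²) = 1.368 m/s; Re = 1.14×10^5; ε/D = 0.00158; f = 0.02396
h_f = f(L/D)V²/2g = 14.81 m
Total head H = z + h_f = 52.1 + 14.81 = 66.91 m
P_hyd = ρgQH = 823.0·9.81·0.0388·66.91 = 20.96 kW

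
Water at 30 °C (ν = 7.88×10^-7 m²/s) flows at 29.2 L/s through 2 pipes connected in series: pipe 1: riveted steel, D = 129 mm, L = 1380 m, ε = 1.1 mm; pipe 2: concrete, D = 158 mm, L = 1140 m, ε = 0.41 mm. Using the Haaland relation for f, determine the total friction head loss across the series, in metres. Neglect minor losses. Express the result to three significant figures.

Pipe 1: V = 2.234 m/s, Re = 3.66×10^5, ε/D = 0.00853, f = 0.03618, h_1 = f(L/D)V²/2g = 98.47 m
Pipe 2: V = 1.489 m/s, Re = 2.99×10^5, ε/D = 0.00259, f = 0.02563, h_2 = f(L/D)V²/2g = 20.90 m
Series → Q common, losses add: H = Σh = 119.4 m

H ≈ 119 m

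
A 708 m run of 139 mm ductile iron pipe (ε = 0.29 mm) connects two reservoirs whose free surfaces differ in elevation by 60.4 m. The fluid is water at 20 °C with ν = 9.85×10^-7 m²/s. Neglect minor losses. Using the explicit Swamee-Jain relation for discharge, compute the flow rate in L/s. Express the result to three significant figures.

Q ≈ 47.2 L/s

Swamee-Jain (Type II): Q = -0.965·√(gD⁵h_f/L)·ln[ε/(3.7D) + √(3.17ν²L/(gD³h_f))]
√(gD⁵h_f/L) = √(9.81·0.139⁵·60.4/708) = 0.006590
ε/(3.7D) = 5.64×10^-4; √(3.17ν²L/(gD³h_f)) = 3.70×10^-5
Q = -0.965·0.006590·ln(6.009×10^-4) = 0.04717 m³/s
Check: V = 3.11 m/s, Re = 4.39×10^5, f = 0.02421, h_f = 60.7 m ≈ 60.4 m ✓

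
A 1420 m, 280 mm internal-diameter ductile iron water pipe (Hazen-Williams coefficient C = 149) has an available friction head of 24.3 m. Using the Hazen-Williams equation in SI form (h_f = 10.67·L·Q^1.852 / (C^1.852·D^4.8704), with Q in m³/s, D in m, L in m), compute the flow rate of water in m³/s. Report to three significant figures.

Q ≈ 0.162 m³/s

Rearranging: Q = [h_f·C^1.852·D^4.8704 / (10.67·L)]^(1/1.852)
Q = [24.3·149^1.852·0.280^4.8704 / (10.67·1420)]^0.540 = 0.1623 m³/s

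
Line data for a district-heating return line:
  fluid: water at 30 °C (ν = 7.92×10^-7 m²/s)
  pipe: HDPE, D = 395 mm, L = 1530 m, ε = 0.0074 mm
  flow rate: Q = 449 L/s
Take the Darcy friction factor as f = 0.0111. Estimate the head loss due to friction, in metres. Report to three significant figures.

h_f ≈ 29.4 m

V = 4Q/(πD²) = 4·0.449/(π·0.395²) = 3.664 m/s
h_f = f(L/D)V²/(2g) = 0.01110·(1530/0.395)·3.664²/(2·9.81) = 29.42 m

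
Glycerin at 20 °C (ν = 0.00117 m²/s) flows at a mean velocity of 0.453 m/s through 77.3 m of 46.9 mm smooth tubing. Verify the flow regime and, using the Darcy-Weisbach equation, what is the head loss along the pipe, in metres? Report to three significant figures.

Re = VD/ν = 0.453·0.04690/0.00117 = 18.2 → laminar (Re < 2300)
f = 64/Re = 3.524
h_f = f(L/D)V²/(2g) = 3.524·(77.3/0.04690)·0.453²/(2·9.81) = 60.76 m

h_f ≈ 60.8 m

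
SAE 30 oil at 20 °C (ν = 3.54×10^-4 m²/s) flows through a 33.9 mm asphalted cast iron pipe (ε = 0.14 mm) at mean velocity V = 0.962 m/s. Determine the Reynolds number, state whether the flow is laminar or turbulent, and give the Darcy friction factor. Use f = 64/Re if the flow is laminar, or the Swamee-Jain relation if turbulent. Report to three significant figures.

Re = VD/ν = 0.9620·0.0339/3.54×10^-4 = 92.1
Re < 2300 → laminar → f = 64/Re = 0.6947

Re ≈ 92.1; laminar; f = 64/Re ≈ 0.695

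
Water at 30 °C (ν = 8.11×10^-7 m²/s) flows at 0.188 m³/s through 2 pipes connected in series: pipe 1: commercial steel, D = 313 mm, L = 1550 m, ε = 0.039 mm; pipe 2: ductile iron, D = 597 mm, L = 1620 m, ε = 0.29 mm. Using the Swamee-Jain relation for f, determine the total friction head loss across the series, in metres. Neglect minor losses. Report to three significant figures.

H ≈ 22.1 m

Pipe 1: V = 2.443 m/s, Re = 9.43×10^5, ε/D = 1.25×10^-4, f = 0.01392, h_1 = f(L/D)V²/2g = 20.97 m
Pipe 2: V = 0.6716 m/s, Re = 4.94×10^5, ε/D = 4.86×10^-4, f = 0.01770, h_2 = f(L/D)V²/2g = 1.104 m
Series → Q common, losses add: H = Σh = 22.07 m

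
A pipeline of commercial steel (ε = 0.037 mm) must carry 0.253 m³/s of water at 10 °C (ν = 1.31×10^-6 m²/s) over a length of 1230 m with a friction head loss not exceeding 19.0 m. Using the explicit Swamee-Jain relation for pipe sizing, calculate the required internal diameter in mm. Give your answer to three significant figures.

D ≈ 347 mm

Swamee-Jain (Type III): D = 0.66·[ε^1.25·(LQ²/(gh_f))^4.75 + ν·Q^9.4·(L/(gh_f))^5.2]^0.04
LQ²/(gh_f) = 0.4224; L/(gh_f) = 6.599
Term 1 = ε^1.25·(…)^4.75 = 4.81×10^-8; Term 2 = ν·Q^9.4·(…)^5.2 = 5.86×10^-8
D = 0.66·(4.81×10^-8 + 5.86×10^-8)^0.04 = 0.3473 m = 347 mm
Check: V = 2.67 m/s, Re = 7.08×10^5, f = 0.01402, h_f = 18.1 m ≈ 19.0 m ✓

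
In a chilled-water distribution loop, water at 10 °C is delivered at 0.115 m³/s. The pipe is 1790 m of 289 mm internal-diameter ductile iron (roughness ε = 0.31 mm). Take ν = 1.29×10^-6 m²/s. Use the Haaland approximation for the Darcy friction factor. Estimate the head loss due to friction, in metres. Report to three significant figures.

h_f ≈ 20.0 m

V = 4Q/(πD²) = 4·0.115/(π·0.289²) = 1.753 m/s
Re = VD/ν = 1.753·0.289/1.29×10^-6 = 3.93×10^5 → turbulent
ε/D = 0.31/289 = 0.00107
Haaland: f = 0.02064
h_f = f(L/D)V²/(2g) = 0.02064·(1790/0.289)·1.753²/(2·9.81) = 20.03 m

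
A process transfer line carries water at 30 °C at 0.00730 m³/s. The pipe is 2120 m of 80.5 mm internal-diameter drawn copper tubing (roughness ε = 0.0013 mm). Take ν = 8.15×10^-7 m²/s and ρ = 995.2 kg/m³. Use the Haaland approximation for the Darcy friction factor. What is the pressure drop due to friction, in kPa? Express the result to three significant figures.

V = 4Q/(πD²) = 4·0.00730/(π·0.0805²) = 1.434 m/s
Re = VD/ν = 1.434·0.0805/8.15×10^-7 = 1.42×10^5 → turbulent
ε/D = 0.0013/80.5 = 1.61×10^-5
Haaland: f = 0.01667
h_f = f(L/D)V²/(2g) = 0.01667·(2120/0.0805)·1.434²/(2·9.81) = 46.04 m
Δp = ρg·h_f = 995.2·9.81·46.04 = 449.5 kPa

Δp ≈ 449 kPa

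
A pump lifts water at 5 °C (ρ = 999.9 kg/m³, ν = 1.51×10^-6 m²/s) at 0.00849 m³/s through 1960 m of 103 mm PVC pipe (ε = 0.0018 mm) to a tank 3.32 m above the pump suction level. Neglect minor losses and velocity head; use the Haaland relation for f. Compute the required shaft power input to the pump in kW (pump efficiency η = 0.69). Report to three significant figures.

P_shaft ≈ 2.75 kW

V = 4Q/(πD²) = 1.019 m/s; Re = 6.95×10^4; ε/D = 1.75×10^-5; f = 0.01931
h_f = f(L/D)V²/2g = 19.45 m
Total head H = z + h_f = 3.32 + 19.45 = 22.77 m
P_hyd = ρgQH = 999.9·9.81·0.00849·22.77 = 1.896 kW
P_shaft = P_hyd/η = 1.896/0.69 = 2.748 kW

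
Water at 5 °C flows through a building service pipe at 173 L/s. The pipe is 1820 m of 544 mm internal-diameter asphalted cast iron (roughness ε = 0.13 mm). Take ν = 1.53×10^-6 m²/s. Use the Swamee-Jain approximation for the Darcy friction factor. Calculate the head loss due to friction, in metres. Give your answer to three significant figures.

V = 4Q/(πD²) = 4·0.173/(π·0.544²) = 0.7443 m/s
Re = VD/ν = 0.7443·0.544/1.53×10^-6 = 2.65×10^5 → turbulent
ε/D = 0.13/544 = 2.39×10^-4
Swamee-Jain: f = 0.01684
h_f = f(L/D)V²/(2g) = 0.01684·(1820/0.544)·0.7443²/(2·9.81) = 1.591 m

h_f ≈ 1.59 m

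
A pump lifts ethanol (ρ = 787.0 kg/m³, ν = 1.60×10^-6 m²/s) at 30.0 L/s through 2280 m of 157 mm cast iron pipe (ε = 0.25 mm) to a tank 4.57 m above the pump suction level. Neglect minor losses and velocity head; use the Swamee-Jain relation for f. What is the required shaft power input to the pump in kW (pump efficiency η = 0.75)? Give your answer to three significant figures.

V = 4Q/(πD²) = 1.550 m/s; Re = 1.52×10^5; ε/D = 0.00159; f = 0.02358
h_f = f(L/D)V²/2g = 41.92 m
Total head H = z + h_f = 4.57 + 41.92 = 46.49 m
P_hyd = ρgQH = 787.0·9.81·0.0300·46.49 = 10.77 kW
P_shaft = P_hyd/η = 10.77/0.75 = 14.36 kW

P_shaft ≈ 14.4 kW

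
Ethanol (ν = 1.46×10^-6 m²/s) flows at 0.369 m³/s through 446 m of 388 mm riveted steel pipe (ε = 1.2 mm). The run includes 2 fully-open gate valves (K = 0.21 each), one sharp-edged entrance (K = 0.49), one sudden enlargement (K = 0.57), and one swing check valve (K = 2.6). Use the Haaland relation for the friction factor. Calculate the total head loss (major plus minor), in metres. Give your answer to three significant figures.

V = 4Q/(πD²) = 3.121 m/s; V²/2g = 0.4964 m
Re = 8.29×10^5, ε/D = 0.00309 → f = 0.02659 (Haaland)
Major: h_f = f(L/D)·V²/2g = 0.02659·1149·0.4964 = 15.17 m
Minor: ΣK = 4.08; h_m = ΣK·V²/2g = 2.025 m
Total H_L = 15.17 + 2.025 = 17.20 m

H_L ≈ 17.2 m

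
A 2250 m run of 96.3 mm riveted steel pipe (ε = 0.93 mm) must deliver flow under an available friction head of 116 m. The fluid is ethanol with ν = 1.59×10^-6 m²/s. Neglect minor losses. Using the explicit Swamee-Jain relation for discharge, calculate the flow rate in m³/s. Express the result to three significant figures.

Q ≈ 0.0116 m³/s

Swamee-Jain (Type II): Q = -0.965·√(gD⁵h_f/L)·ln[ε/(3.7D) + √(3.17ν²L/(gD³h_f))]
√(gD⁵h_f/L) = √(9.81·0.0963⁵·116/2250) = 0.002047
ε/(3.7D) = 0.00261; √(3.17ν²L/(gD³h_f)) = 1.33×10^-4
Q = -0.965·0.002047·ln(0.002743) = 0.01165 m³/s
Check: V = 1.60 m/s, Re = 9.69×10^4, f = 0.03835, h_f = 117 m ≈ 116 m ✓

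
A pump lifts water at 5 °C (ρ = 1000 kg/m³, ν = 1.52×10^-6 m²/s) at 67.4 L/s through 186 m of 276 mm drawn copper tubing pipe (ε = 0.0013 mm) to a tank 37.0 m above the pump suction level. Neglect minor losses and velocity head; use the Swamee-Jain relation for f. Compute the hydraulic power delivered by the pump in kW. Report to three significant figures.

V = 4Q/(πD²) = 1.127 m/s; Re = 2.05×10^5; ε/D = 4.71×10^-6; f = 0.01551
h_f = f(L/D)V²/2g = 0.6760 m
Total head H = z + h_f = 37.0 + 0.6760 = 37.68 m
P_hyd = ρgQH = 1000·9.81·0.0674·37.68 = 24.91 kW

P_hyd ≈ 24.9 kW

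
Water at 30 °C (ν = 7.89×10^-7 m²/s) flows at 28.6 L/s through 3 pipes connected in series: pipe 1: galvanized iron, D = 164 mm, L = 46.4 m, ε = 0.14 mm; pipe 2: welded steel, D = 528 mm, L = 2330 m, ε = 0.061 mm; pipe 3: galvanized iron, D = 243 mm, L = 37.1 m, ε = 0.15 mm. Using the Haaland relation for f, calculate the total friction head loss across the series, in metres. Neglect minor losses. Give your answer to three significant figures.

H ≈ 0.656 m

Pipe 1: V = 1.354 m/s, Re = 2.81×10^5, ε/D = 8.54×10^-4, f = 0.01994, h_1 = f(L/D)V²/2g = 0.5271 m
Pipe 2: V = 0.1306 m/s, Re = 8.74×10^4, ε/D = 1.16×10^-4, f = 0.01881, h_2 = f(L/D)V²/2g = 0.07217 m
Pipe 3: V = 0.6167 m/s, Re = 1.90×10^5, ε/D = 6.17×10^-4, f = 0.01931, h_3 = f(L/D)V²/2g = 0.05714 m
Series → Q common, losses add: H = Σh = 0.6564 m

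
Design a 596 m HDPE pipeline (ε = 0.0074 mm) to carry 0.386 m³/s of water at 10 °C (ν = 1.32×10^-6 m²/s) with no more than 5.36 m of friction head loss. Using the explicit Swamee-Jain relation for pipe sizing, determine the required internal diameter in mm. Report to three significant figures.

D ≈ 446 mm

Swamee-Jain (Type III): D = 0.66·[ε^1.25·(LQ²/(gh_f))^4.75 + ν·Q^9.4·(L/(gh_f))^5.2]^0.04
LQ²/(gh_f) = 1.689; L/(gh_f) = 11.33
Term 1 = ε^1.25·(…)^4.75 = 4.65×10^-6; Term 2 = ν·Q^9.4·(…)^5.2 = 5.22×10^-5
D = 0.66·(4.65×10^-6 + 5.22×10^-5)^0.04 = 0.4464 m = 446 mm
Check: V = 2.47 m/s, Re = 8.34×10^5, f = 0.01233, h_f = 5.10 m ≈ 5.36 m ✓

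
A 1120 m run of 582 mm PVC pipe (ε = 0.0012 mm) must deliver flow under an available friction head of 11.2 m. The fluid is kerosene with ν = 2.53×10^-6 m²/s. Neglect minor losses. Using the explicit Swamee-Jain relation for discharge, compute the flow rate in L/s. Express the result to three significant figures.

Swamee-Jain (Type II): Q = -0.965·√(gD⁵h_f/L)·ln[ε/(3.7D) + √(3.17ν²L/(gD³h_f))]
√(gD⁵h_f/L) = √(9.81·0.582⁵·11.2/1120) = 0.08094
ε/(3.7D) = 5.57×10^-7; √(3.17ν²L/(gD³h_f)) = 3.24×10^-5
Q = -0.965·0.08094·ln(3.295×10^-5) = 0.8061 m³/s
Check: V = 3.03 m/s, Re = 6.97×10^5, f = 0.01239, h_f = 11.2 m ≈ 11.2 m ✓

Q ≈ 806 L/s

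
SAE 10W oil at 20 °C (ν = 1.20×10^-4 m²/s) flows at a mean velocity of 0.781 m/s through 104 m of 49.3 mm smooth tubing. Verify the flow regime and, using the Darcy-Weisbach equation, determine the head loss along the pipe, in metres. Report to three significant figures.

h_f ≈ 13.1 m

Re = VD/ν = 0.781·0.04930/1.20×10^-4 = 321 → laminar (Re < 2300)
f = 64/Re = 0.1995
h_f = f(L/D)V²/(2g) = 0.1995·(104/0.04930)·0.781²/(2·9.81) = 13.08 m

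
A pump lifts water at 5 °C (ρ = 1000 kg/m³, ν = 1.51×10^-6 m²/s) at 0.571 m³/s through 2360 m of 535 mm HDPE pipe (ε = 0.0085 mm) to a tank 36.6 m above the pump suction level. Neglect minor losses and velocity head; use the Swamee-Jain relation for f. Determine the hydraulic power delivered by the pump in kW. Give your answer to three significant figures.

P_hyd ≈ 304 kW

V = 4Q/(πD²) = 2.540 m/s; Re = 9.00×10^5; ε/D = 1.59×10^-5; f = 0.01218
h_f = f(L/D)V²/2g = 17.66 m
Total head H = z + h_f = 36.6 + 17.66 = 54.26 m
P_hyd = ρgQH = 1000·9.81·0.571·54.26 = 303.9 kW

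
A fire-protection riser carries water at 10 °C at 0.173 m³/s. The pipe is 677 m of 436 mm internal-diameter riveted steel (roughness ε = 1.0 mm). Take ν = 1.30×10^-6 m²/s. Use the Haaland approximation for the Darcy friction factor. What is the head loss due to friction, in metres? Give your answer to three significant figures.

V = 4Q/(πD²) = 4·0.173/(π·0.436²) = 1.159 m/s
Re = VD/ν = 1.159·0.436/1.30×10^-6 = 3.89×10^5 → turbulent
ε/D = 1.0/436 = 0.00229
Haaland: f = 0.02472
h_f = f(L/D)V²/(2g) = 0.02472·(677/0.436)·1.159²/(2·9.81) = 2.627 m

h_f ≈ 2.63 m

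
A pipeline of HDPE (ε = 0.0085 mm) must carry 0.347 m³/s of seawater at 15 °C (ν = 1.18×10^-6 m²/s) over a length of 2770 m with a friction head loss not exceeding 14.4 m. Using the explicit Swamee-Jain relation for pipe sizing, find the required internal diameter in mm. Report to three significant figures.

D ≈ 479 mm

Swamee-Jain (Type III): D = 0.66·[ε^1.25·(LQ²/(gh_f))^4.75 + ν·Q^9.4·(L/(gh_f))^5.2]^0.04
LQ²/(gh_f) = 2.361; L/(gh_f) = 19.61
Term 1 = ε^1.25·(…)^4.75 = 2.72×10^-5; Term 2 = ν·Q^9.4·(…)^5.2 = 2.96×10^-4
D = 0.66·(2.72×10^-5 + 2.96×10^-4)^0.04 = 0.4786 m = 479 mm
Check: V = 1.93 m/s, Re = 7.82×10^5, f = 0.01247, h_f = 13.7 m ≈ 14.4 m ✓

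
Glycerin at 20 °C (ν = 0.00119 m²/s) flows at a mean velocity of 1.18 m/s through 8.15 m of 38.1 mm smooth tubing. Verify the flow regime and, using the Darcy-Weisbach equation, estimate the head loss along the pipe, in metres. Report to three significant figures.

h_f ≈ 25.7 m

Re = VD/ν = 1.18·0.03810/0.00119 = 37.8 → laminar (Re < 2300)
f = 64/Re = 1.694
h_f = f(L/D)V²/(2g) = 1.694·(8.15/0.03810)·1.18²/(2·9.81) = 25.72 m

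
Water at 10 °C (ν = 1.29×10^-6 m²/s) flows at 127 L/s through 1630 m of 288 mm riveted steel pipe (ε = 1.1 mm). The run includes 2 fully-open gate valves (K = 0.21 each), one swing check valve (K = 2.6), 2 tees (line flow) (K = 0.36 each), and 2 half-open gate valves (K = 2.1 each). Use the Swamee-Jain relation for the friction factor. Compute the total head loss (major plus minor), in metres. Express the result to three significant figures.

V = 4Q/(πD²) = 1.950 m/s; V²/2g = 0.1937 m
Re = 4.35×10^5, ε/D = 0.00382 → f = 0.02841 (Swamee-Jain)
Major: h_f = f(L/D)·V²/2g = 0.02841·5660·0.1937 = 31.15 m
Minor: ΣK = 7.94; h_m = ΣK·V²/2g = 1.538 m
Total H_L = 31.15 + 1.538 = 32.69 m

H_L ≈ 32.7 m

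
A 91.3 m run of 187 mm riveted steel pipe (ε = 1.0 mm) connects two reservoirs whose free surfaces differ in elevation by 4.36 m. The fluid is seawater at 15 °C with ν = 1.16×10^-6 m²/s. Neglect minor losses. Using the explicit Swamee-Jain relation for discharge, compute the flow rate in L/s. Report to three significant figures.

Swamee-Jain (Type II): Q = -0.965·√(gD⁵h_f/L)·ln[ε/(3.7D) + √(3.17ν²L/(gD³h_f))]
√(gD⁵h_f/L) = √(9.81·0.187⁵·4.36/91.3) = 0.01035
ε/(3.7D) = 0.00145; √(3.17ν²L/(gD³h_f)) = 3.73×10^-5
Q = -0.965·0.01035·ln(0.001483) = 0.06506 m³/s
Check: V = 2.37 m/s, Re = 3.82×10^5, f = 0.03135, h_f = 4.38 m ≈ 4.36 m ✓

Q ≈ 65.1 L/s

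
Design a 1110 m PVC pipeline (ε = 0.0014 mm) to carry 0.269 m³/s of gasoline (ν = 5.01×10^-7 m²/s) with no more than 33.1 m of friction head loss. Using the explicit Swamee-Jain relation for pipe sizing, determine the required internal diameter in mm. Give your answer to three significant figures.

Swamee-Jain (Type III): D = 0.66·[ε^1.25·(LQ²/(gh_f))^4.75 + ν·Q^9.4·(L/(gh_f))^5.2]^0.04
LQ²/(gh_f) = 0.2474; L/(gh_f) = 3.418
Term 1 = ε^1.25·(…)^4.75 = 6.32×10^-11; Term 2 = ν·Q^9.4·(…)^5.2 = 1.30×10^-9
D = 0.66·(6.32×10^-11 + 1.30×10^-9)^0.04 = 0.2917 m = 292 mm
Check: V = 4.02 m/s, Re = 2.34×10^6, f = 0.01031, h_f = 32.4 m ≈ 33.1 m ✓

D ≈ 292 mm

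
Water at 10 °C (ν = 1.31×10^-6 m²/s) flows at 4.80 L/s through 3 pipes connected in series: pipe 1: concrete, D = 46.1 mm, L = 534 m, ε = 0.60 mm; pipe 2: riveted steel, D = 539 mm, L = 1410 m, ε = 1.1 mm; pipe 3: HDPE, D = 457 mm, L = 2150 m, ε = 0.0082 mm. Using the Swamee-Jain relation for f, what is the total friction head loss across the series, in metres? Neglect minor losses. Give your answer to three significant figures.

Pipe 1: V = 2.876 m/s, Re = 1.01×10^5, ε/D = 0.0130, f = 0.04226, h_1 = f(L/D)V²/2g = 206.4 m
Pipe 2: V = 0.02104 m/s, Re = 8660, ε/D = 0.00204, f = 0.03536, h_2 = f(L/D)V²/2g = 0.002087 m
Pipe 3: V = 0.02926 m/s, Re = 1.02×10^4, ε/D = 1.79×10^-5, f = 0.03083, h_3 = f(L/D)V²/2g = 0.006330 m
Series → Q common, losses add: H = Σh = 206.4 m

H ≈ 206 m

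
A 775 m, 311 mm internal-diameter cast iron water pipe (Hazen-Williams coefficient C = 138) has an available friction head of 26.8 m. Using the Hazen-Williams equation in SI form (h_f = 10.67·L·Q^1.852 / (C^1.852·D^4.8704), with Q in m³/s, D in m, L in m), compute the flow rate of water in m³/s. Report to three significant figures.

Q ≈ 0.290 m³/s

Rearranging: Q = [h_f·C^1.852·D^4.8704 / (10.67·L)]^(1/1.852)
Q = [26.8·138^1.852·0.311^4.8704 / (10.67·775)]^0.540 = 0.2896 m³/s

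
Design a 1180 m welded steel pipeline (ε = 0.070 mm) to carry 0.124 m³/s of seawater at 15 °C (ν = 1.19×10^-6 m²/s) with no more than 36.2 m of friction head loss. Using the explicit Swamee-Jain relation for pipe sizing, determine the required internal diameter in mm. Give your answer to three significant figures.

D ≈ 236 mm

Swamee-Jain (Type III): D = 0.66·[ε^1.25·(LQ²/(gh_f))^4.75 + ν·Q^9.4·(L/(gh_f))^5.2]^0.04
LQ²/(gh_f) = 0.05109; L/(gh_f) = 3.323
Term 1 = ε^1.25·(…)^4.75 = 4.69×10^-12; Term 2 = ν·Q^9.4·(…)^5.2 = 1.84×10^-12
D = 0.66·(4.69×10^-12 + 1.84×10^-12)^0.04 = 0.2356 m = 236 mm
Check: V = 2.84 m/s, Re = 5.63×10^5, f = 0.01622, h_f = 33.5 m ≈ 36.2 m ✓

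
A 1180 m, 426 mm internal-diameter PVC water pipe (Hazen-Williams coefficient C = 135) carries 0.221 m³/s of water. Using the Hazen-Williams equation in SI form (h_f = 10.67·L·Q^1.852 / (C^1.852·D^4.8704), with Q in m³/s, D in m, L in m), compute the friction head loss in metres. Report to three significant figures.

h_f = 10.67·1180·0.221^1.852 / (135^1.852·0.426^4.8704) = 5.564 m

h_f ≈ 5.56 m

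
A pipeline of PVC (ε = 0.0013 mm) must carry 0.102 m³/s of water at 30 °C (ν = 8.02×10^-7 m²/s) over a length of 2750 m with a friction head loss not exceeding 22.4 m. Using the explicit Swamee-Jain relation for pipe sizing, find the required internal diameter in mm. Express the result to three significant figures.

Swamee-Jain (Type III): D = 0.66·[ε^1.25·(LQ²/(gh_f))^4.75 + ν·Q^9.4·(L/(gh_f))^5.2]^0.04
LQ²/(gh_f) = 0.1302; L/(gh_f) = 12.51
Term 1 = ε^1.25·(…)^4.75 = 2.73×10^-12; Term 2 = ν·Q^9.4·(…)^5.2 = 1.96×10^-10
D = 0.66·(2.73×10^-12 + 1.96×10^-10)^0.04 = 0.2701 m = 270 mm
Check: V = 1.78 m/s, Re = 6.00×10^5, f = 0.01276, h_f = 21.0 m ≈ 22.4 m ✓

D ≈ 270 mm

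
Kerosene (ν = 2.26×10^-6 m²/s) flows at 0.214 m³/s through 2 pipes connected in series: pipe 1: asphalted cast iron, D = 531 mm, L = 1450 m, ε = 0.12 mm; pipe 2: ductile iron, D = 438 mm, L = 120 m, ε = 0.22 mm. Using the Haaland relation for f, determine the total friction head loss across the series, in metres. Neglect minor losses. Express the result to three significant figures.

H ≈ 2.69 m

Pipe 1: V = 0.9664 m/s, Re = 2.27×10^5, ε/D = 2.26×10^-4, f = 0.01678, h_1 = f(L/D)V²/2g = 2.181 m
Pipe 2: V = 1.420 m/s, Re = 2.75×10^5, ε/D = 5.02×10^-4, f = 0.01819, h_2 = f(L/D)V²/2g = 0.5124 m
Series → Q common, losses add: H = Σh = 2.693 m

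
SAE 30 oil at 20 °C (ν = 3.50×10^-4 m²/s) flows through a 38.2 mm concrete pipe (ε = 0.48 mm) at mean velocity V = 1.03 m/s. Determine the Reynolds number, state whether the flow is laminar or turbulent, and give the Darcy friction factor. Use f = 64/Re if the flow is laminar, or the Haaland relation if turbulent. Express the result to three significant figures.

Re ≈ 112; laminar; f = 64/Re ≈ 0.569

Re = VD/ν = 1.030·0.0382/3.50×10^-4 = 112
Re < 2300 → laminar → f = 64/Re = 0.5693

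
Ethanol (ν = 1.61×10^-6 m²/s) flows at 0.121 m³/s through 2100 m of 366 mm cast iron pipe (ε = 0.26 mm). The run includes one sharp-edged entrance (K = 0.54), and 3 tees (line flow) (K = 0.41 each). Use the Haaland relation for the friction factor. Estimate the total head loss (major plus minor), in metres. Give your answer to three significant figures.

H_L ≈ 7.60 m

V = 4Q/(πD²) = 1.150 m/s; V²/2g = 0.06742 m
Re = 2.61×10^5, ε/D = 7.10×10^-4 → f = 0.01934 (Haaland)
Major: h_f = f(L/D)·V²/2g = 0.01934·5738·0.06742 = 7.483 m
Minor: ΣK = 1.77; h_m = ΣK·V²/2g = 0.1193 m
Total H_L = 7.483 + 0.1193 = 7.602 m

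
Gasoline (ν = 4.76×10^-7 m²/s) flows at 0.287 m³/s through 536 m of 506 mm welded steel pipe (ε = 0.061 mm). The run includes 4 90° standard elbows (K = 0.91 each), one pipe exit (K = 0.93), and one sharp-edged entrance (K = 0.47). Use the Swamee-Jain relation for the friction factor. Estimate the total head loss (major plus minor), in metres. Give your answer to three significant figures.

H_L ≈ 2.00 m

V = 4Q/(πD²) = 1.427 m/s; V²/2g = 0.1038 m
Re = 1.52×10^6, ε/D = 1.21×10^-4 → f = 0.01342 (Swamee-Jain)
Major: h_f = f(L/D)·V²/2g = 0.01342·1059·0.1038 = 1.476 m
Minor: ΣK = 5.04; h_m = ΣK·V²/2g = 0.5233 m
Total H_L = 1.476 + 0.5233 = 1.999 m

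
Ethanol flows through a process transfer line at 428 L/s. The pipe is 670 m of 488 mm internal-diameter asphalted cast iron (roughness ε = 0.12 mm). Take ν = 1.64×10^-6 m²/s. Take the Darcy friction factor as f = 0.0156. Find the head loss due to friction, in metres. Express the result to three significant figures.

V = 4Q/(πD²) = 4·0.428/(π·0.488²) = 2.288 m/s
h_f = f(L/D)V²/(2g) = 0.01560·(670/0.488)·2.288²/(2·9.81) = 5.716 m

h_f ≈ 5.72 m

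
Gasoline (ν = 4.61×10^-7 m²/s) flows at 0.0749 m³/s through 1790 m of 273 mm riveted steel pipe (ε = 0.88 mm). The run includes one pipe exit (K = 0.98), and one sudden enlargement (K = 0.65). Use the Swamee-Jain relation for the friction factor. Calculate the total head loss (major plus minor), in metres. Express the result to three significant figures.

H_L ≈ 14.9 m

V = 4Q/(πD²) = 1.280 m/s; V²/2g = 0.08345 m
Re = 7.58×10^5, ε/D = 0.00322 → f = 0.02695 (Swamee-Jain)
Major: h_f = f(L/D)·V²/2g = 0.02695·6557·0.08345 = 14.75 m
Minor: ΣK = 1.63; h_m = ΣK·V²/2g = 0.1360 m
Total H_L = 14.75 + 0.1360 = 14.88 m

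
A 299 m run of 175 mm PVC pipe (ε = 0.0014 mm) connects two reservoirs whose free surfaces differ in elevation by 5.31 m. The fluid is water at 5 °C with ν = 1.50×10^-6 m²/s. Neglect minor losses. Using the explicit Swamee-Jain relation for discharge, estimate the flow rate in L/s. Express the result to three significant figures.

Swamee-Jain (Type II): Q = -0.965·√(gD⁵h_f/L)·ln[ε/(3.7D) + √(3.17ν²L/(gD³h_f))]
√(gD⁵h_f/L) = √(9.81·0.175⁵·5.31/299) = 0.005347
ε/(3.7D) = 2.16×10^-6; √(3.17ν²L/(gD³h_f)) = 8.74×10^-5
Q = -0.965·0.005347·ln(8.956×10^-5) = 0.04810 m³/s
Check: V = 2.00 m/s, Re = 2.33×10^5, f = 0.01516, h_f = 5.28 m ≈ 5.31 m ✓

Q ≈ 48.1 L/s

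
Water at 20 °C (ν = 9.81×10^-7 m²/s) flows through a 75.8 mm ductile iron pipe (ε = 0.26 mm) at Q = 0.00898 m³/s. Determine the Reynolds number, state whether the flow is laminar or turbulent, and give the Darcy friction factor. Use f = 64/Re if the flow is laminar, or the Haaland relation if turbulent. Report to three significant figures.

V = 4Q/(πD²) = 1.990 m/s
Re = VD/ν = 1.990·0.0758/9.81×10^-7 = 1.54×10^5
Re > 4000 → turbulent; ε/D = 0.00343
Haaland: f = 0.02794

Re ≈ 1.54×10^5; turbulent; f ≈ 0.0279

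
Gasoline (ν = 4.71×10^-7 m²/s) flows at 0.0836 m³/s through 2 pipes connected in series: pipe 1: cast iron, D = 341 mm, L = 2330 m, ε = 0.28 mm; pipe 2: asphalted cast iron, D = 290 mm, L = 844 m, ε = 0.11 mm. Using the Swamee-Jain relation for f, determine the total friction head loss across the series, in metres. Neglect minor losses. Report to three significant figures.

Pipe 1: V = 0.9154 m/s, Re = 6.63×10^5, ε/D = 8.21×10^-4, f = 0.01936, h_1 = f(L/D)V²/2g = 5.650 m
Pipe 2: V = 1.266 m/s, Re = 7.79×10^5, ε/D = 3.79×10^-4, f = 0.01659, h_2 = f(L/D)V²/2g = 3.941 m
Series → Q common, losses add: H = Σh = 9.591 m

H ≈ 9.59 m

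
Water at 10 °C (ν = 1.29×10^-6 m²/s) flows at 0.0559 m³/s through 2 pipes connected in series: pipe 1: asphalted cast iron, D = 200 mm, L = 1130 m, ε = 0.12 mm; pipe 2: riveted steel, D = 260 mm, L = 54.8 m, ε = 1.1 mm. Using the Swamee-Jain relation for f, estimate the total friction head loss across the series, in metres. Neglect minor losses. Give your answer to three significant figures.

Pipe 1: V = 1.779 m/s, Re = 2.76×10^5, ε/D = 6.00×10^-4, f = 0.01898, h_1 = f(L/D)V²/2g = 17.31 m
Pipe 2: V = 1.053 m/s, Re = 2.12×10^5, ε/D = 0.00423, f = 0.02956, h_2 = f(L/D)V²/2g = 0.3520 m
Series → Q common, losses add: H = Σh = 17.66 m

H ≈ 17.7 m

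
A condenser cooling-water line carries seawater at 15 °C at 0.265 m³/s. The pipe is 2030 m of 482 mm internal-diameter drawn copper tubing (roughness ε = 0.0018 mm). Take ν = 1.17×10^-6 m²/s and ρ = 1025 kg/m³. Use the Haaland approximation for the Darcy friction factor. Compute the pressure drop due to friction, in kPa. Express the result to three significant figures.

V = 4Q/(πD²) = 4·0.265/(π·0.482²) = 1.452 m/s
Re = VD/ν = 1.452·0.482/1.17×10^-6 = 5.98×10^5 → turbulent
ε/D = 0.0018/482 = 3.73×10^-6
Haaland: f = 0.01270
h_f = f(L/D)V²/(2g) = 0.01270·(2030/0.482)·1.452²/(2·9.81) = 5.750 m
Δp = ρg·h_f = 1025·9.81·5.750 = 57.82 kPa

Δp ≈ 57.8 kPa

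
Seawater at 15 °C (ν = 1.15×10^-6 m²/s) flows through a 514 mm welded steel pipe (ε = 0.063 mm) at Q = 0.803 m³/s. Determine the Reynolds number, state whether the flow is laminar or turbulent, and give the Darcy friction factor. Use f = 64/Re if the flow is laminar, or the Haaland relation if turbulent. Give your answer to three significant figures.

Re ≈ 1.73×10^6; turbulent; f ≈ 0.0132

V = 4Q/(πD²) = 3.870 m/s
Re = VD/ν = 3.870·0.514/1.15×10^-6 = 1.73×10^6
Re > 4000 → turbulent; ε/D = 1.23×10^-4
Haaland: f = 0.01321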